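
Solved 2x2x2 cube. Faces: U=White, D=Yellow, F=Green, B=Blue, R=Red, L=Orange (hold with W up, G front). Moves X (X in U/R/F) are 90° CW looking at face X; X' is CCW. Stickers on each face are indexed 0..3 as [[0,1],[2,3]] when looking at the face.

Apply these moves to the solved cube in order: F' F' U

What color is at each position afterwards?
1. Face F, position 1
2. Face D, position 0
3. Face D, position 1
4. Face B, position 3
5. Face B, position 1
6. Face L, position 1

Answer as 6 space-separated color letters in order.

After move 1 (F'): F=GGGG U=WWRR R=YRYR D=OOYY L=OWOW
After move 2 (F'): F=GGGG U=WWYY R=OROR D=WWYY L=OROR
After move 3 (U): U=YWYW F=ORGG R=BBOR B=ORBB L=GGOR
Query 1: F[1] = R
Query 2: D[0] = W
Query 3: D[1] = W
Query 4: B[3] = B
Query 5: B[1] = R
Query 6: L[1] = G

Answer: R W W B R G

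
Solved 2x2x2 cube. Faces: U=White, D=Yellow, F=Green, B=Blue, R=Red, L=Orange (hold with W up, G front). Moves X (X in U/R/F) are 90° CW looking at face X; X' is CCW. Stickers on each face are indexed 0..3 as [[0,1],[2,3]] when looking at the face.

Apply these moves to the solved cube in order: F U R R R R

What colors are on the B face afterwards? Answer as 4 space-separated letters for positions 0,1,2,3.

Answer: O Y B B

Derivation:
After move 1 (F): F=GGGG U=WWOO R=WRWR D=RRYY L=OYOY
After move 2 (U): U=OWOW F=WRGG R=BBWR B=OYBB L=GGOY
After move 3 (R): R=WBRB U=OROG F=WRGY D=RBYO B=WYWB
After move 4 (R): R=RWBB U=OROY F=WBGO D=RWYW B=GYRB
After move 5 (R): R=BRBW U=OBOO F=WWGW D=RRYG B=YYRB
After move 6 (R): R=BBWR U=OWOW F=WRGG D=RRYY B=OYBB
Query: B face = OYBB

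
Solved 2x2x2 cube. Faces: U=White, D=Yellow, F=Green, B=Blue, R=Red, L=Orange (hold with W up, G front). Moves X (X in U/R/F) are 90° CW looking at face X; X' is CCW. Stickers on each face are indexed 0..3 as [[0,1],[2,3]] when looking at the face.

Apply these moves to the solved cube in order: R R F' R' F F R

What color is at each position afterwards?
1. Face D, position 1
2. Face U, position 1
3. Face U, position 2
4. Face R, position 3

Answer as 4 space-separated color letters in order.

After move 1 (R): R=RRRR U=WGWG F=GYGY D=YBYB B=WBWB
After move 2 (R): R=RRRR U=WYWY F=GBGB D=YWYW B=GBGB
After move 3 (F'): F=BBGG U=WYRR R=WRYR D=OOYW L=OYOW
After move 4 (R'): R=RRWY U=WGRG F=BYGR D=OBYG B=WBOB
After move 5 (F): F=GBRY U=WGWY R=RRGY D=WRYG L=OOOB
After move 6 (F): F=RGYB U=WGBO R=WRYY D=GRYG L=OWOR
After move 7 (R): R=YWYR U=WGBB F=RRYG D=GOYW B=OBGB
Query 1: D[1] = O
Query 2: U[1] = G
Query 3: U[2] = B
Query 4: R[3] = R

Answer: O G B R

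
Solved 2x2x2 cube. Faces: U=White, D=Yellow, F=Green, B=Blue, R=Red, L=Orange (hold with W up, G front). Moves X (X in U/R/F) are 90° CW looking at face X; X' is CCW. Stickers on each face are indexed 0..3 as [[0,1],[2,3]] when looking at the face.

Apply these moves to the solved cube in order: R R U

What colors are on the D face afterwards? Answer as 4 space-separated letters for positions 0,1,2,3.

Answer: Y W Y W

Derivation:
After move 1 (R): R=RRRR U=WGWG F=GYGY D=YBYB B=WBWB
After move 2 (R): R=RRRR U=WYWY F=GBGB D=YWYW B=GBGB
After move 3 (U): U=WWYY F=RRGB R=GBRR B=OOGB L=GBOO
Query: D face = YWYW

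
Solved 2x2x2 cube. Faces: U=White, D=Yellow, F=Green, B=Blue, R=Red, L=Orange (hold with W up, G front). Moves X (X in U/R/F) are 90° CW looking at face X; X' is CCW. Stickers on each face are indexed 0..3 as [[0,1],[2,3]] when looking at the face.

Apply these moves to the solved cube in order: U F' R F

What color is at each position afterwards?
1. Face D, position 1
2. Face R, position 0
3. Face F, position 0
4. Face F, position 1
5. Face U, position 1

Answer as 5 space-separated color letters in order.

Answer: Y B R R G

Derivation:
After move 1 (U): U=WWWW F=RRGG R=BBRR B=OOBB L=GGOO
After move 2 (F'): F=RGRG U=WWBR R=YBYR D=GOYY L=GWOW
After move 3 (R): R=YYRB U=WGBG F=RORY D=GBYO B=ROWB
After move 4 (F): F=RRYO U=WGWW R=BYGB D=RYYO L=GGOB
Query 1: D[1] = Y
Query 2: R[0] = B
Query 3: F[0] = R
Query 4: F[1] = R
Query 5: U[1] = G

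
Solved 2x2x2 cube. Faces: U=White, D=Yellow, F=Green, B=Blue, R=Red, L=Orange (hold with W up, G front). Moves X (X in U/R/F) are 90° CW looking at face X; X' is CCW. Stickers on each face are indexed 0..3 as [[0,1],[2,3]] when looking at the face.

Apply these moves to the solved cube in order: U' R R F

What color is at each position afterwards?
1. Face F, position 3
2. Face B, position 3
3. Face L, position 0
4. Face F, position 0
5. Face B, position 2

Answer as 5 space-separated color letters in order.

After move 1 (U'): U=WWWW F=OOGG R=GGRR B=RRBB L=BBOO
After move 2 (R): R=RGRG U=WOWG F=OYGY D=YBYR B=WRWB
After move 3 (R): R=RRGG U=WYWY F=OBGR D=YWYW B=GROB
After move 4 (F): F=GORB U=WYOB R=WRYG D=GRYW L=BYOW
Query 1: F[3] = B
Query 2: B[3] = B
Query 3: L[0] = B
Query 4: F[0] = G
Query 5: B[2] = O

Answer: B B B G O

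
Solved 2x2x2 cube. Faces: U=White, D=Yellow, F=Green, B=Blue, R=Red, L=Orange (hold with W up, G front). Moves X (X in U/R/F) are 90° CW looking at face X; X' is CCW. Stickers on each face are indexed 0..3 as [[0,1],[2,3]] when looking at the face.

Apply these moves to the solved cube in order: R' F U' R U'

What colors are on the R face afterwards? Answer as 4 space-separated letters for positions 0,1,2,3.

After move 1 (R'): R=RRRR U=WBWB F=GWGW D=YGYG B=YBYB
After move 2 (F): F=GGWW U=WBOO R=WRBR D=RRYG L=OYOG
After move 3 (U'): U=BOWO F=OYWW R=GGBR B=WRYB L=YBOG
After move 4 (R): R=BGRG U=BYWW F=ORWG D=RYYW B=OROB
After move 5 (U'): U=YWBW F=YBWG R=ORRG B=BGOB L=OROG
Query: R face = ORRG

Answer: O R R G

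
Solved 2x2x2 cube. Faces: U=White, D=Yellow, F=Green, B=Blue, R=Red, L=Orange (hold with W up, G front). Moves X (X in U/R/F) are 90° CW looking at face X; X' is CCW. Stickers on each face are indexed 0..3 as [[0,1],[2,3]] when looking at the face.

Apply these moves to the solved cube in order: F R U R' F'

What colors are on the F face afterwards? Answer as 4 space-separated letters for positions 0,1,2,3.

Answer: W G W G

Derivation:
After move 1 (F): F=GGGG U=WWOO R=WRWR D=RRYY L=OYOY
After move 2 (R): R=WWRR U=WGOG F=GRGY D=RBYB B=OBWB
After move 3 (U): U=OWGG F=WWGY R=OBRR B=OYWB L=GROY
After move 4 (R'): R=BROR U=OWGO F=WWGG D=RWYY B=BYBB
After move 5 (F'): F=WGWG U=OWBO R=WRRR D=RYYY L=GOOG
Query: F face = WGWG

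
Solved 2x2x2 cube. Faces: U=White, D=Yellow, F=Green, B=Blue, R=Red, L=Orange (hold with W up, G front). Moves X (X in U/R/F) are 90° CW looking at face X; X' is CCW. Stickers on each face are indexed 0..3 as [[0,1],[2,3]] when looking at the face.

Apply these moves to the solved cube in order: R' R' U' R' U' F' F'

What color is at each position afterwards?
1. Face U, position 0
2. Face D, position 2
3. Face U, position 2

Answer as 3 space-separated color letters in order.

Answer: G Y O

Derivation:
After move 1 (R'): R=RRRR U=WBWB F=GWGW D=YGYG B=YBYB
After move 2 (R'): R=RRRR U=WYWY F=GBGB D=YWYW B=GBGB
After move 3 (U'): U=YYWW F=OOGB R=GBRR B=RRGB L=GBOO
After move 4 (R'): R=BRGR U=YGWR F=OYGW D=YOYB B=WRWB
After move 5 (U'): U=GRYW F=GBGW R=OYGR B=BRWB L=WROO
After move 6 (F'): F=BWGG U=GROG R=OYYR D=ROYB L=WWOY
After move 7 (F'): F=WGBG U=GROY R=OYRR D=WYYB L=WGOO
Query 1: U[0] = G
Query 2: D[2] = Y
Query 3: U[2] = O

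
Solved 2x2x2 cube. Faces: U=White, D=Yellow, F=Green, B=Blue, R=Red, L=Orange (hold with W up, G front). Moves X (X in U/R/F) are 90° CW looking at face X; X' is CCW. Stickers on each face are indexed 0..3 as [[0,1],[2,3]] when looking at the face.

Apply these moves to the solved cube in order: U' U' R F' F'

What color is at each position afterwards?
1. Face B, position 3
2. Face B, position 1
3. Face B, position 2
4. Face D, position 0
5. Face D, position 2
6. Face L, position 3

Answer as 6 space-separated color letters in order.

After move 1 (U'): U=WWWW F=OOGG R=GGRR B=RRBB L=BBOO
After move 2 (U'): U=WWWW F=BBGG R=OORR B=GGBB L=RROO
After move 3 (R): R=RORO U=WBWG F=BYGY D=YBYG B=WGWB
After move 4 (F'): F=YYBG U=WBRR R=BOYO D=ROYG L=RGOW
After move 5 (F'): F=YGYB U=WBBY R=OORO D=GWYG L=RROR
Query 1: B[3] = B
Query 2: B[1] = G
Query 3: B[2] = W
Query 4: D[0] = G
Query 5: D[2] = Y
Query 6: L[3] = R

Answer: B G W G Y R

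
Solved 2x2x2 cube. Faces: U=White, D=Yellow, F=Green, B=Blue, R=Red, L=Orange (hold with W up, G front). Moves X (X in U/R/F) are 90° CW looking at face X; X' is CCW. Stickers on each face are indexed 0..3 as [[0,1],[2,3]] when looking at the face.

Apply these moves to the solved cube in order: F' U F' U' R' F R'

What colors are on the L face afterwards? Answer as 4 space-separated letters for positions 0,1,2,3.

Answer: O G O W

Derivation:
After move 1 (F'): F=GGGG U=WWRR R=YRYR D=OOYY L=OWOW
After move 2 (U): U=RWRW F=YRGG R=BBYR B=OWBB L=GGOW
After move 3 (F'): F=RGYG U=RWBY R=OBOR D=GWYY L=GWOR
After move 4 (U'): U=WYRB F=GWYG R=RGOR B=OBBB L=OWOR
After move 5 (R'): R=GRRO U=WBRO F=GYYB D=GWYG B=YBWB
After move 6 (F): F=YGBY U=WBRW R=RROO D=RGYG L=OGOW
After move 7 (R'): R=RORO U=WWRY F=YBBW D=RGYY B=GBGB
Query: L face = OGOW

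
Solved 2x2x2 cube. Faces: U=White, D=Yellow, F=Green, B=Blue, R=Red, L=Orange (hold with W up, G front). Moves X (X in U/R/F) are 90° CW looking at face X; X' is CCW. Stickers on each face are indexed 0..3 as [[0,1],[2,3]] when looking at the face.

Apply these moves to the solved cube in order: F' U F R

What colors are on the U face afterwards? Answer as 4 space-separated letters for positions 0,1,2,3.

Answer: R Y W R

Derivation:
After move 1 (F'): F=GGGG U=WWRR R=YRYR D=OOYY L=OWOW
After move 2 (U): U=RWRW F=YRGG R=BBYR B=OWBB L=GGOW
After move 3 (F): F=GYGR U=RWWG R=RBWR D=YBYY L=GOOO
After move 4 (R): R=WRRB U=RYWR F=GBGY D=YBYO B=GWWB
Query: U face = RYWR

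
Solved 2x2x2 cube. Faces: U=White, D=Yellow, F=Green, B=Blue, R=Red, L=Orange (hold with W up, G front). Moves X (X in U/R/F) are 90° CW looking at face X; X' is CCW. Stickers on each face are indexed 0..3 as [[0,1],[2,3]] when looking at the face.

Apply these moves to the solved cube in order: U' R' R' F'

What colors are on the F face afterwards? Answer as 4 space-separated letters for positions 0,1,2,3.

Answer: B R O G

Derivation:
After move 1 (U'): U=WWWW F=OOGG R=GGRR B=RRBB L=BBOO
After move 2 (R'): R=GRGR U=WBWR F=OWGW D=YOYG B=YRYB
After move 3 (R'): R=RRGG U=WYWY F=OBGR D=YWYW B=GROB
After move 4 (F'): F=BROG U=WYRG R=WRYG D=BOYW L=BYOW
Query: F face = BROG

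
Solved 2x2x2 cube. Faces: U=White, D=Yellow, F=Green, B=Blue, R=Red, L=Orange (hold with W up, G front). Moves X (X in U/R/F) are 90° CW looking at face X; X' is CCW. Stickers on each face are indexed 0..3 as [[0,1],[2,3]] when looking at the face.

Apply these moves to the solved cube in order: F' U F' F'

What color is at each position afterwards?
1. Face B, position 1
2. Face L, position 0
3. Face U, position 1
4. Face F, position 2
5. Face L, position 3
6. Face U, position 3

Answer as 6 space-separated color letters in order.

After move 1 (F'): F=GGGG U=WWRR R=YRYR D=OOYY L=OWOW
After move 2 (U): U=RWRW F=YRGG R=BBYR B=OWBB L=GGOW
After move 3 (F'): F=RGYG U=RWBY R=OBOR D=GWYY L=GWOR
After move 4 (F'): F=GGRY U=RWOO R=WBGR D=WRYY L=GYOB
Query 1: B[1] = W
Query 2: L[0] = G
Query 3: U[1] = W
Query 4: F[2] = R
Query 5: L[3] = B
Query 6: U[3] = O

Answer: W G W R B O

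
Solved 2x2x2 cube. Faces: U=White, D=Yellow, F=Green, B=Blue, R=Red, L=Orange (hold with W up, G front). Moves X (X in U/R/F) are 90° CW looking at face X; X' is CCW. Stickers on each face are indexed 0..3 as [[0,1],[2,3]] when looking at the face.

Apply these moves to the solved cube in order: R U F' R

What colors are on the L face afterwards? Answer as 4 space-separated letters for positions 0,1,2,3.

After move 1 (R): R=RRRR U=WGWG F=GYGY D=YBYB B=WBWB
After move 2 (U): U=WWGG F=RRGY R=WBRR B=OOWB L=GYOO
After move 3 (F'): F=RYRG U=WWWR R=BBYR D=YOYB L=GGOG
After move 4 (R): R=YBRB U=WYWG F=RORB D=YWYO B=ROWB
Query: L face = GGOG

Answer: G G O G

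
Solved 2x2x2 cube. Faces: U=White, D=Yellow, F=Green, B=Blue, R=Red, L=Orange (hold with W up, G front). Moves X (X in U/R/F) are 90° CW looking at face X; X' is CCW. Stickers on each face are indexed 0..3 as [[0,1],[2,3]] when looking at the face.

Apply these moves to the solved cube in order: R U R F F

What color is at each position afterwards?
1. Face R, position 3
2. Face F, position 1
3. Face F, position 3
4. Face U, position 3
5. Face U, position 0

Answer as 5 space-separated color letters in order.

Answer: B G R Y W

Derivation:
After move 1 (R): R=RRRR U=WGWG F=GYGY D=YBYB B=WBWB
After move 2 (U): U=WWGG F=RRGY R=WBRR B=OOWB L=GYOO
After move 3 (R): R=RWRB U=WRGY F=RBGB D=YWYO B=GOWB
After move 4 (F): F=GRBB U=WROY R=GWYB D=RRYO L=GYOW
After move 5 (F): F=BGBR U=WRWY R=OWYB D=YGYO L=GROR
Query 1: R[3] = B
Query 2: F[1] = G
Query 3: F[3] = R
Query 4: U[3] = Y
Query 5: U[0] = W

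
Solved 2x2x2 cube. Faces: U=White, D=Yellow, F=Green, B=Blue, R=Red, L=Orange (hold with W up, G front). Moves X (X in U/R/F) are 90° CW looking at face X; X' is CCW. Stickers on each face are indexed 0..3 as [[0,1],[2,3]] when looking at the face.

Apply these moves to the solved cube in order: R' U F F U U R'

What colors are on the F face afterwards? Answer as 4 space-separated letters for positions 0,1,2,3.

Answer: O G R W

Derivation:
After move 1 (R'): R=RRRR U=WBWB F=GWGW D=YGYG B=YBYB
After move 2 (U): U=WWBB F=RRGW R=YBRR B=OOYB L=GWOO
After move 3 (F): F=GRWR U=WWOW R=BBBR D=RYYG L=GYOG
After move 4 (F): F=WGRR U=WWGY R=OBWR D=BBYG L=GROY
After move 5 (U): U=GWYW F=OBRR R=OOWR B=GRYB L=WGOY
After move 6 (U): U=YGWW F=OORR R=GRWR B=WGYB L=OBOY
After move 7 (R'): R=RRGW U=YYWW F=OGRW D=BOYR B=GGBB
Query: F face = OGRW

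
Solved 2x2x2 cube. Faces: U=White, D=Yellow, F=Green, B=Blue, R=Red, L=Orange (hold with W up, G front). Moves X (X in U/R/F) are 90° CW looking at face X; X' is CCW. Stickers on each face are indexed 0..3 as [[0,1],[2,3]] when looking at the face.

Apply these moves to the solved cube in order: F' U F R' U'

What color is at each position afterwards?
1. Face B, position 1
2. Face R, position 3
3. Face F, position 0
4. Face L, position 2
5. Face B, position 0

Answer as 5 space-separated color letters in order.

Answer: R W G O B

Derivation:
After move 1 (F'): F=GGGG U=WWRR R=YRYR D=OOYY L=OWOW
After move 2 (U): U=RWRW F=YRGG R=BBYR B=OWBB L=GGOW
After move 3 (F): F=GYGR U=RWWG R=RBWR D=YBYY L=GOOO
After move 4 (R'): R=BRRW U=RBWO F=GWGG D=YYYR B=YWBB
After move 5 (U'): U=BORW F=GOGG R=GWRW B=BRBB L=YWOO
Query 1: B[1] = R
Query 2: R[3] = W
Query 3: F[0] = G
Query 4: L[2] = O
Query 5: B[0] = B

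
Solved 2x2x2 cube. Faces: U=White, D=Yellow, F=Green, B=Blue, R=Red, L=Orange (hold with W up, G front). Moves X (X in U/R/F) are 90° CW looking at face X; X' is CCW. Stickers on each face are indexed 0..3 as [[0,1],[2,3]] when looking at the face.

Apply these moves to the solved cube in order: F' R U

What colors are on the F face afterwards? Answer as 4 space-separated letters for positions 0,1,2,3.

Answer: Y Y G Y

Derivation:
After move 1 (F'): F=GGGG U=WWRR R=YRYR D=OOYY L=OWOW
After move 2 (R): R=YYRR U=WGRG F=GOGY D=OBYB B=RBWB
After move 3 (U): U=RWGG F=YYGY R=RBRR B=OWWB L=GOOW
Query: F face = YYGY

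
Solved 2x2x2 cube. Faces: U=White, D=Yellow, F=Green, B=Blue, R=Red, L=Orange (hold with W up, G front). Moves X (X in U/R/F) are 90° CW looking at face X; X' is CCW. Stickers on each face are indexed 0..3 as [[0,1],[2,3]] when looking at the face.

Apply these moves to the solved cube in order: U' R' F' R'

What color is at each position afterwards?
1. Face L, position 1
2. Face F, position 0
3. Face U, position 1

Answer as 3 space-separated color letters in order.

After move 1 (U'): U=WWWW F=OOGG R=GGRR B=RRBB L=BBOO
After move 2 (R'): R=GRGR U=WBWR F=OWGW D=YOYG B=YRYB
After move 3 (F'): F=WWOG U=WBGG R=ORYR D=BOYG L=BROW
After move 4 (R'): R=RROY U=WYGY F=WBOG D=BWYG B=GROB
Query 1: L[1] = R
Query 2: F[0] = W
Query 3: U[1] = Y

Answer: R W Y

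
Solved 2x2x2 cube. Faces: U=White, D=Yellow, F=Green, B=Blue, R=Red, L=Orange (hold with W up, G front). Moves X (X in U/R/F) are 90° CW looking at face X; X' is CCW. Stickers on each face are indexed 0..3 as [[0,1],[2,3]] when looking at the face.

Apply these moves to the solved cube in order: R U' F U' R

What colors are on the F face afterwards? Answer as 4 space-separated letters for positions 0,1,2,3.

After move 1 (R): R=RRRR U=WGWG F=GYGY D=YBYB B=WBWB
After move 2 (U'): U=GGWW F=OOGY R=GYRR B=RRWB L=WBOO
After move 3 (F): F=GOYO U=GGOB R=WYWR D=RGYB L=WYOB
After move 4 (U'): U=GBGO F=WYYO R=GOWR B=WYWB L=RROB
After move 5 (R): R=WGRO U=GYGO F=WGYB D=RWYW B=OYBB
Query: F face = WGYB

Answer: W G Y B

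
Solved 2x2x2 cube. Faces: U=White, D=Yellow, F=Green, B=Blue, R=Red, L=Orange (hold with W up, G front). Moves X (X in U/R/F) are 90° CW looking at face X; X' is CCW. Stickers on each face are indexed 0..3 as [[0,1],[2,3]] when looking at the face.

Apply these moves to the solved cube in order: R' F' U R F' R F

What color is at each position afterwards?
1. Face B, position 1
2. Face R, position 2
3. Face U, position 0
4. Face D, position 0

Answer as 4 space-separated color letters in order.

Answer: B G R B

Derivation:
After move 1 (R'): R=RRRR U=WBWB F=GWGW D=YGYG B=YBYB
After move 2 (F'): F=WWGG U=WBRR R=GRYR D=OOYG L=OBOW
After move 3 (U): U=RWRB F=GRGG R=YBYR B=OBYB L=WWOW
After move 4 (R): R=YYRB U=RRRG F=GOGG D=OYYO B=BBWB
After move 5 (F'): F=OGGG U=RRYR R=YYOB D=WWYO L=WGOR
After move 6 (R): R=OYBY U=RGYG F=OWGO D=WWYB B=RBRB
After move 7 (F): F=GOOW U=RGRG R=YYGY D=BOYB L=WWOW
Query 1: B[1] = B
Query 2: R[2] = G
Query 3: U[0] = R
Query 4: D[0] = B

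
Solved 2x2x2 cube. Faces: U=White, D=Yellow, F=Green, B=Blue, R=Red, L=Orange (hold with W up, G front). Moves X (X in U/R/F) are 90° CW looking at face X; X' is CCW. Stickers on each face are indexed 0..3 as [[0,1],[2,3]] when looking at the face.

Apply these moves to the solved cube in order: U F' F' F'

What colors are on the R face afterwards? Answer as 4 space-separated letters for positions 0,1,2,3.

After move 1 (U): U=WWWW F=RRGG R=BBRR B=OOBB L=GGOO
After move 2 (F'): F=RGRG U=WWBR R=YBYR D=GOYY L=GWOW
After move 3 (F'): F=GGRR U=WWYY R=OBGR D=WWYY L=GROB
After move 4 (F'): F=GRGR U=WWOG R=WBWR D=RBYY L=GYOY
Query: R face = WBWR

Answer: W B W R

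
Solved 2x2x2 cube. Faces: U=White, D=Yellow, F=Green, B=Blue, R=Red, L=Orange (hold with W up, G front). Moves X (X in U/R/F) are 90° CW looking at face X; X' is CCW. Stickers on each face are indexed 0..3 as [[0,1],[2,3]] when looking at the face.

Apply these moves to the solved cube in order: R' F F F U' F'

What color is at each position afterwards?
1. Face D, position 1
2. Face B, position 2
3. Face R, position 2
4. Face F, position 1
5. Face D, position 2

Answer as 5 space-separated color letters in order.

After move 1 (R'): R=RRRR U=WBWB F=GWGW D=YGYG B=YBYB
After move 2 (F): F=GGWW U=WBOO R=WRBR D=RRYG L=OYOG
After move 3 (F): F=WGWG U=WBGY R=OROR D=BWYG L=OROR
After move 4 (F): F=WWGG U=WBRR R=GRYR D=OOYG L=OBOW
After move 5 (U'): U=BRWR F=OBGG R=WWYR B=GRYB L=YBOW
After move 6 (F'): F=BGOG U=BRWY R=OWOR D=BWYG L=YROW
Query 1: D[1] = W
Query 2: B[2] = Y
Query 3: R[2] = O
Query 4: F[1] = G
Query 5: D[2] = Y

Answer: W Y O G Y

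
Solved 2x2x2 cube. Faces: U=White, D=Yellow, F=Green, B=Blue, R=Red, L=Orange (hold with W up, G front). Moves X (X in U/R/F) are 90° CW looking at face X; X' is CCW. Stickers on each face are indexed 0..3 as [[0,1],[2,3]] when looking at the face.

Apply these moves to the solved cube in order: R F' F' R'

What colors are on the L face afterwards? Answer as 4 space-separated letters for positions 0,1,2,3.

After move 1 (R): R=RRRR U=WGWG F=GYGY D=YBYB B=WBWB
After move 2 (F'): F=YYGG U=WGRR R=BRYR D=OOYB L=OGOW
After move 3 (F'): F=YGYG U=WGBY R=OROR D=GWYB L=OROR
After move 4 (R'): R=RROO U=WWBW F=YGYY D=GGYG B=BBWB
Query: L face = OROR

Answer: O R O R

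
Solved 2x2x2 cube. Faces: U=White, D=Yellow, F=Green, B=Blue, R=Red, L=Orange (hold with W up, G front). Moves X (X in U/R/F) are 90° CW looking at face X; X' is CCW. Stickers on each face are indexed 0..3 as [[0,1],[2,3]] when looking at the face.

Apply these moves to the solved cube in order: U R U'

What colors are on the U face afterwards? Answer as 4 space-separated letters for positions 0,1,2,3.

Answer: R G W W

Derivation:
After move 1 (U): U=WWWW F=RRGG R=BBRR B=OOBB L=GGOO
After move 2 (R): R=RBRB U=WRWG F=RYGY D=YBYO B=WOWB
After move 3 (U'): U=RGWW F=GGGY R=RYRB B=RBWB L=WOOO
Query: U face = RGWW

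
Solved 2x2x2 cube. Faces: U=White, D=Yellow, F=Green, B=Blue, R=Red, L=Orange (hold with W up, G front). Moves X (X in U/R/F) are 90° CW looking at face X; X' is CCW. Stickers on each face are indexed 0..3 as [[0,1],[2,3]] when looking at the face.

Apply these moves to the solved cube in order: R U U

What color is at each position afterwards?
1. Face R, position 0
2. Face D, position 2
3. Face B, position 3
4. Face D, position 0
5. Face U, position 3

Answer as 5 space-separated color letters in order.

Answer: O Y B Y W

Derivation:
After move 1 (R): R=RRRR U=WGWG F=GYGY D=YBYB B=WBWB
After move 2 (U): U=WWGG F=RRGY R=WBRR B=OOWB L=GYOO
After move 3 (U): U=GWGW F=WBGY R=OORR B=GYWB L=RROO
Query 1: R[0] = O
Query 2: D[2] = Y
Query 3: B[3] = B
Query 4: D[0] = Y
Query 5: U[3] = W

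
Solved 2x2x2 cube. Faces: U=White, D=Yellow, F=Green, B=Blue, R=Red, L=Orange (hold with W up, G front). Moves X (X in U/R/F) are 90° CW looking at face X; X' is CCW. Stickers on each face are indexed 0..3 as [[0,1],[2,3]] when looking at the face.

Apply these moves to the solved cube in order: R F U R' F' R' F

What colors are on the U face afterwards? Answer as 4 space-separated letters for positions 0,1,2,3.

After move 1 (R): R=RRRR U=WGWG F=GYGY D=YBYB B=WBWB
After move 2 (F): F=GGYY U=WGOO R=WRGR D=RRYB L=OYOB
After move 3 (U): U=OWOG F=WRYY R=WBGR B=OYWB L=GGOB
After move 4 (R'): R=BRWG U=OWOO F=WWYG D=RRYY B=BYRB
After move 5 (F'): F=WGWY U=OWBW R=RRRG D=GBYY L=GOOO
After move 6 (R'): R=RGRR U=ORBB F=WWWW D=GGYY B=YYBB
After move 7 (F): F=WWWW U=OROO R=BGBR D=RRYY L=GGOG
Query: U face = OROO

Answer: O R O O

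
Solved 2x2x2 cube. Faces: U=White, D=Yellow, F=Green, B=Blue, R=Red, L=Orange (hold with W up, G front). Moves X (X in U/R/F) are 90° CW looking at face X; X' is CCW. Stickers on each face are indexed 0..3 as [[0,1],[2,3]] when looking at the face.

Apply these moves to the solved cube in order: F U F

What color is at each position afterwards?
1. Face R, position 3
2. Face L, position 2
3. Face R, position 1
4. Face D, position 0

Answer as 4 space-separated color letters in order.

After move 1 (F): F=GGGG U=WWOO R=WRWR D=RRYY L=OYOY
After move 2 (U): U=OWOW F=WRGG R=BBWR B=OYBB L=GGOY
After move 3 (F): F=GWGR U=OWYG R=OBWR D=WBYY L=GROR
Query 1: R[3] = R
Query 2: L[2] = O
Query 3: R[1] = B
Query 4: D[0] = W

Answer: R O B W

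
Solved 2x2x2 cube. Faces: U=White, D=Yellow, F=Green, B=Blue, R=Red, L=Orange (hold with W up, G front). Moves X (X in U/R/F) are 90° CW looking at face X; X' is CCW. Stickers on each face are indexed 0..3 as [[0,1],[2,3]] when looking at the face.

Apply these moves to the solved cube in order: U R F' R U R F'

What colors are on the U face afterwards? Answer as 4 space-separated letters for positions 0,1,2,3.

After move 1 (U): U=WWWW F=RRGG R=BBRR B=OOBB L=GGOO
After move 2 (R): R=RBRB U=WRWG F=RYGY D=YBYO B=WOWB
After move 3 (F'): F=YYRG U=WRRR R=BBYB D=GOYO L=GGOW
After move 4 (R): R=YBBB U=WYRG F=YORO D=GWYW B=RORB
After move 5 (U): U=RWGY F=YBRO R=ROBB B=GGRB L=YOOW
After move 6 (R): R=BRBO U=RBGO F=YWRW D=GRYG B=YGWB
After move 7 (F'): F=WWYR U=RBBB R=RRGO D=OWYG L=YOOG
Query: U face = RBBB

Answer: R B B B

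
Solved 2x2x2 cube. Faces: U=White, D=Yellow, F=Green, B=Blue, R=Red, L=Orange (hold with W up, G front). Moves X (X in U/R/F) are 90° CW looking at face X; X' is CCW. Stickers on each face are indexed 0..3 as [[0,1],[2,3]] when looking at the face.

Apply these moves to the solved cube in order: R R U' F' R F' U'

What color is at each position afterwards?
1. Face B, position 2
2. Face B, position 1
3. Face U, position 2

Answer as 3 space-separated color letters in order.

Answer: Y W Y

Derivation:
After move 1 (R): R=RRRR U=WGWG F=GYGY D=YBYB B=WBWB
After move 2 (R): R=RRRR U=WYWY F=GBGB D=YWYW B=GBGB
After move 3 (U'): U=YYWW F=OOGB R=GBRR B=RRGB L=GBOO
After move 4 (F'): F=OBOG U=YYGR R=WBYR D=BOYW L=GWOW
After move 5 (R): R=YWRB U=YBGG F=OOOW D=BGYR B=RRYB
After move 6 (F'): F=OWOO U=YBYR R=GWBB D=WWYR L=GGOG
After move 7 (U'): U=BRYY F=GGOO R=OWBB B=GWYB L=RROG
Query 1: B[2] = Y
Query 2: B[1] = W
Query 3: U[2] = Y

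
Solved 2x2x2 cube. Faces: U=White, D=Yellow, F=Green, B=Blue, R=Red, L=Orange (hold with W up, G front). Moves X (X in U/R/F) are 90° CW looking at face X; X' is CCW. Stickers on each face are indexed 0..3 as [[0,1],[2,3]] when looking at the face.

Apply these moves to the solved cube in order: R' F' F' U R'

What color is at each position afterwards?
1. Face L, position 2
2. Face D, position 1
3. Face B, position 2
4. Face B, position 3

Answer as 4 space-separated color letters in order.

After move 1 (R'): R=RRRR U=WBWB F=GWGW D=YGYG B=YBYB
After move 2 (F'): F=WWGG U=WBRR R=GRYR D=OOYG L=OBOW
After move 3 (F'): F=WGWG U=WBGY R=OROR D=BWYG L=OROR
After move 4 (U): U=GWYB F=ORWG R=YBOR B=ORYB L=WGOR
After move 5 (R'): R=BRYO U=GYYO F=OWWB D=BRYG B=GRWB
Query 1: L[2] = O
Query 2: D[1] = R
Query 3: B[2] = W
Query 4: B[3] = B

Answer: O R W B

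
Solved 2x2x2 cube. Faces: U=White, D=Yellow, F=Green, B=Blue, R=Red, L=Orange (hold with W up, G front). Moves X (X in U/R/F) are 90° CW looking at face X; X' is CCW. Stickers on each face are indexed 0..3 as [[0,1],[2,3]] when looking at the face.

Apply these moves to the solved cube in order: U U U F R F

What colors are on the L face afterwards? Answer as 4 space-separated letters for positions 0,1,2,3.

After move 1 (U): U=WWWW F=RRGG R=BBRR B=OOBB L=GGOO
After move 2 (U): U=WWWW F=BBGG R=OORR B=GGBB L=RROO
After move 3 (U): U=WWWW F=OOGG R=GGRR B=RRBB L=BBOO
After move 4 (F): F=GOGO U=WWOB R=WGWR D=RGYY L=BYOY
After move 5 (R): R=WWRG U=WOOO F=GGGY D=RBYR B=BRWB
After move 6 (F): F=GGYG U=WOYY R=OWOG D=RWYR L=BROB
Query: L face = BROB

Answer: B R O B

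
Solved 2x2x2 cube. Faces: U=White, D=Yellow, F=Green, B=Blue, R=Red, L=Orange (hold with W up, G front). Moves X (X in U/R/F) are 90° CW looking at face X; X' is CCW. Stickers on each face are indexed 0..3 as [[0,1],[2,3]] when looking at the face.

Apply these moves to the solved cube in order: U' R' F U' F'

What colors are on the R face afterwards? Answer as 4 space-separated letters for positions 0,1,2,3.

Answer: G O G R

Derivation:
After move 1 (U'): U=WWWW F=OOGG R=GGRR B=RRBB L=BBOO
After move 2 (R'): R=GRGR U=WBWR F=OWGW D=YOYG B=YRYB
After move 3 (F): F=GOWW U=WBOB R=WRRR D=GGYG L=BYOO
After move 4 (U'): U=BBWO F=BYWW R=GORR B=WRYB L=YROO
After move 5 (F'): F=YWBW U=BBGR R=GOGR D=ROYG L=YOOW
Query: R face = GOGR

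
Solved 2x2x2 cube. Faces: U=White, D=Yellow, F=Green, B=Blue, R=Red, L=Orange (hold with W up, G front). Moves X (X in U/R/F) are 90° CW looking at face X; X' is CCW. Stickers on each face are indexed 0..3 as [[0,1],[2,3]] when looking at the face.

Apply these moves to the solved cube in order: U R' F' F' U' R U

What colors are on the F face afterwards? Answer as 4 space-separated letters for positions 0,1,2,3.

After move 1 (U): U=WWWW F=RRGG R=BBRR B=OOBB L=GGOO
After move 2 (R'): R=BRBR U=WBWO F=RWGW D=YRYG B=YOYB
After move 3 (F'): F=WWRG U=WBBB R=RRYR D=GOYG L=GOOW
After move 4 (F'): F=WGWR U=WBRY R=ORGR D=OWYG L=GBOB
After move 5 (U'): U=BYWR F=GBWR R=WGGR B=ORYB L=YOOB
After move 6 (R): R=GWRG U=BBWR F=GWWG D=OYYO B=RRYB
After move 7 (U): U=WBRB F=GWWG R=RRRG B=YOYB L=GWOB
Query: F face = GWWG

Answer: G W W G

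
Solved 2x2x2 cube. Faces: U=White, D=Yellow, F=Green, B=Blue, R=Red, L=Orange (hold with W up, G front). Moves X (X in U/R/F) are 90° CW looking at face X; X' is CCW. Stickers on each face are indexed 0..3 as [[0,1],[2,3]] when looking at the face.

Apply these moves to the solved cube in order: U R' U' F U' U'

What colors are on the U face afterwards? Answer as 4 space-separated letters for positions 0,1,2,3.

Answer: O O O B

Derivation:
After move 1 (U): U=WWWW F=RRGG R=BBRR B=OOBB L=GGOO
After move 2 (R'): R=BRBR U=WBWO F=RWGW D=YRYG B=YOYB
After move 3 (U'): U=BOWW F=GGGW R=RWBR B=BRYB L=YOOO
After move 4 (F): F=GGWG U=BOOO R=WWWR D=BRYG L=YYOR
After move 5 (U'): U=OOBO F=YYWG R=GGWR B=WWYB L=BROR
After move 6 (U'): U=OOOB F=BRWG R=YYWR B=GGYB L=WWOR
Query: U face = OOOB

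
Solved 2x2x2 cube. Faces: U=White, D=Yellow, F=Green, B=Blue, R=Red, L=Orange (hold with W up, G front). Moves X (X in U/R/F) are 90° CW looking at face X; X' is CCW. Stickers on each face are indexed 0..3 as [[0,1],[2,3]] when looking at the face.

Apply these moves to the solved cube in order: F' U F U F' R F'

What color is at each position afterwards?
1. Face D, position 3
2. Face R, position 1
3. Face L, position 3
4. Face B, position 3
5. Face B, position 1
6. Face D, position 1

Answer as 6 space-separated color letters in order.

Answer: G B O B O G

Derivation:
After move 1 (F'): F=GGGG U=WWRR R=YRYR D=OOYY L=OWOW
After move 2 (U): U=RWRW F=YRGG R=BBYR B=OWBB L=GGOW
After move 3 (F): F=GYGR U=RWWG R=RBWR D=YBYY L=GOOO
After move 4 (U): U=WRGW F=RBGR R=OWWR B=GOBB L=GYOO
After move 5 (F'): F=BRRG U=WROW R=BWYR D=YOYY L=GWOG
After move 6 (R): R=YBRW U=WROG F=BORY D=YBYG B=WORB
After move 7 (F'): F=OYBR U=WRYR R=BBYW D=WGYG L=GGOO
Query 1: D[3] = G
Query 2: R[1] = B
Query 3: L[3] = O
Query 4: B[3] = B
Query 5: B[1] = O
Query 6: D[1] = G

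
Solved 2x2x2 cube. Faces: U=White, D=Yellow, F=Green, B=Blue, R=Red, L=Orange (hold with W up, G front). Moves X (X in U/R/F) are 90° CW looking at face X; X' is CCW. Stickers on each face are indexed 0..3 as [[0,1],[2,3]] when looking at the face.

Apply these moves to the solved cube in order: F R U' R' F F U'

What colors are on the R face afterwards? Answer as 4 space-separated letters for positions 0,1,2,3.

Answer: O G B R

Derivation:
After move 1 (F): F=GGGG U=WWOO R=WRWR D=RRYY L=OYOY
After move 2 (R): R=WWRR U=WGOG F=GRGY D=RBYB B=OBWB
After move 3 (U'): U=GGWO F=OYGY R=GRRR B=WWWB L=OBOY
After move 4 (R'): R=RRGR U=GWWW F=OGGO D=RYYY B=BWBB
After move 5 (F): F=GOOG U=GWYB R=WRWR D=GRYY L=OROY
After move 6 (F): F=OGGO U=GWYR R=YRBR D=WWYY L=OGOR
After move 7 (U'): U=WRGY F=OGGO R=OGBR B=YRBB L=BWOR
Query: R face = OGBR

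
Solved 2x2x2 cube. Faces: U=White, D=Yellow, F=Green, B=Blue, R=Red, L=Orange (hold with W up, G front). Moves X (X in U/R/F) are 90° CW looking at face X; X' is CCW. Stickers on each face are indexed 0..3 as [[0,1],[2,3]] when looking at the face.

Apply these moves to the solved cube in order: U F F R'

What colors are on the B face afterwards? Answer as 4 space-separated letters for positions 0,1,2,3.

After move 1 (U): U=WWWW F=RRGG R=BBRR B=OOBB L=GGOO
After move 2 (F): F=GRGR U=WWOG R=WBWR D=RBYY L=GYOY
After move 3 (F): F=GGRR U=WWYY R=OBGR D=WWYY L=GROB
After move 4 (R'): R=BROG U=WBYO F=GWRY D=WGYR B=YOWB
Query: B face = YOWB

Answer: Y O W B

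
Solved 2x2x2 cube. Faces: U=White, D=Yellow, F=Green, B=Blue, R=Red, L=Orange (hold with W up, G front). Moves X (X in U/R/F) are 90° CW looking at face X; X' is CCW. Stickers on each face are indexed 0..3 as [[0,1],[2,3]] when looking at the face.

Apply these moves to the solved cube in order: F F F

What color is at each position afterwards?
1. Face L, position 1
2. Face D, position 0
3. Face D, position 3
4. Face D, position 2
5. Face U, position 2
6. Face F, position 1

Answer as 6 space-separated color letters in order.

After move 1 (F): F=GGGG U=WWOO R=WRWR D=RRYY L=OYOY
After move 2 (F): F=GGGG U=WWYY R=OROR D=WWYY L=OROR
After move 3 (F): F=GGGG U=WWRR R=YRYR D=OOYY L=OWOW
Query 1: L[1] = W
Query 2: D[0] = O
Query 3: D[3] = Y
Query 4: D[2] = Y
Query 5: U[2] = R
Query 6: F[1] = G

Answer: W O Y Y R G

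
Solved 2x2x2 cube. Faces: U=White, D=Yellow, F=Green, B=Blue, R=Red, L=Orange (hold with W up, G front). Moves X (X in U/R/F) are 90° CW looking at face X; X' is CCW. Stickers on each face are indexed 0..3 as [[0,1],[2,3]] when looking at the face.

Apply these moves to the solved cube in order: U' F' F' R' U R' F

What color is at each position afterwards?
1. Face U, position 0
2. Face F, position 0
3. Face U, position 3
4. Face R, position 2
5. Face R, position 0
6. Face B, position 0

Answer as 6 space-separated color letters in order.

After move 1 (U'): U=WWWW F=OOGG R=GGRR B=RRBB L=BBOO
After move 2 (F'): F=OGOG U=WWGR R=YGYR D=BOYY L=BWOW
After move 3 (F'): F=GGOO U=WWYY R=OGBR D=WWYY L=BROG
After move 4 (R'): R=GROB U=WBYR F=GWOY D=WGYO B=YRWB
After move 5 (U): U=YWRB F=GROY R=YROB B=BRWB L=GWOG
After move 6 (R'): R=RBYO U=YWRB F=GWOB D=WRYY B=ORGB
After move 7 (F): F=OGBW U=YWGW R=RBBO D=YRYY L=GWOR
Query 1: U[0] = Y
Query 2: F[0] = O
Query 3: U[3] = W
Query 4: R[2] = B
Query 5: R[0] = R
Query 6: B[0] = O

Answer: Y O W B R O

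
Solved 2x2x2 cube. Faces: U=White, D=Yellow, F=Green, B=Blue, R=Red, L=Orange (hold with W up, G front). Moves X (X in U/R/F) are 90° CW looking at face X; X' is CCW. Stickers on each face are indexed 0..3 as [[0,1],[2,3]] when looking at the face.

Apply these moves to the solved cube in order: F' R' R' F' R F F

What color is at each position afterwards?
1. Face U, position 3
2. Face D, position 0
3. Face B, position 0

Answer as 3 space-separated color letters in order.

Answer: W G R

Derivation:
After move 1 (F'): F=GGGG U=WWRR R=YRYR D=OOYY L=OWOW
After move 2 (R'): R=RRYY U=WBRB F=GWGR D=OGYG B=YBOB
After move 3 (R'): R=RYRY U=WORY F=GBGB D=OWYR B=GBGB
After move 4 (F'): F=BBGG U=WORR R=WYOY D=WWYR L=OYOR
After move 5 (R): R=OWYY U=WBRG F=BWGR D=WGYG B=RBOB
After move 6 (F): F=GBRW U=WBRY R=RWGY D=YOYG L=OWOG
After move 7 (F): F=RGWB U=WBGW R=RWYY D=GRYG L=OYOO
Query 1: U[3] = W
Query 2: D[0] = G
Query 3: B[0] = R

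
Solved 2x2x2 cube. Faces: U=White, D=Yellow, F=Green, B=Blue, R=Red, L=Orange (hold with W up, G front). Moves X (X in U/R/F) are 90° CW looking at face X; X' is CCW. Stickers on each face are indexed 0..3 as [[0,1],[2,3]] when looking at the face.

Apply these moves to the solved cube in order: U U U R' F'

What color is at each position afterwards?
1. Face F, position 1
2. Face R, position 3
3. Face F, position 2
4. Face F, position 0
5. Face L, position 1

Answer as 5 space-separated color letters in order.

Answer: W R O W R

Derivation:
After move 1 (U): U=WWWW F=RRGG R=BBRR B=OOBB L=GGOO
After move 2 (U): U=WWWW F=BBGG R=OORR B=GGBB L=RROO
After move 3 (U): U=WWWW F=OOGG R=GGRR B=RRBB L=BBOO
After move 4 (R'): R=GRGR U=WBWR F=OWGW D=YOYG B=YRYB
After move 5 (F'): F=WWOG U=WBGG R=ORYR D=BOYG L=BROW
Query 1: F[1] = W
Query 2: R[3] = R
Query 3: F[2] = O
Query 4: F[0] = W
Query 5: L[1] = R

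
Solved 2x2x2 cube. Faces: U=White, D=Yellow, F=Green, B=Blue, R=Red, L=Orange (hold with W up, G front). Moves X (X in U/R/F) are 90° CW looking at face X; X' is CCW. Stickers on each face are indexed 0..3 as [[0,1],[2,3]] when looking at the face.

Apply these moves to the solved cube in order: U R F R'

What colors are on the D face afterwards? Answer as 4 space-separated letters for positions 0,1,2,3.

Answer: R R Y Y

Derivation:
After move 1 (U): U=WWWW F=RRGG R=BBRR B=OOBB L=GGOO
After move 2 (R): R=RBRB U=WRWG F=RYGY D=YBYO B=WOWB
After move 3 (F): F=GRYY U=WROG R=WBGB D=RRYO L=GYOB
After move 4 (R'): R=BBWG U=WWOW F=GRYG D=RRYY B=OORB
Query: D face = RRYY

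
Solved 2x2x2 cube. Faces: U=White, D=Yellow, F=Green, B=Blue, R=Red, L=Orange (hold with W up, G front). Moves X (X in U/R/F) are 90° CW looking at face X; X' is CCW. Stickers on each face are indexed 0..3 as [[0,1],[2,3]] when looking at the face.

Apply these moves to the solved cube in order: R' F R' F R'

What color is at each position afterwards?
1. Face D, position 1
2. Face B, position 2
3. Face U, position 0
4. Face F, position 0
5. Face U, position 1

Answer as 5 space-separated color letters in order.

Answer: G R W W R

Derivation:
After move 1 (R'): R=RRRR U=WBWB F=GWGW D=YGYG B=YBYB
After move 2 (F): F=GGWW U=WBOO R=WRBR D=RRYG L=OYOG
After move 3 (R'): R=RRWB U=WYOY F=GBWO D=RGYW B=GBRB
After move 4 (F): F=WGOB U=WYGY R=ORYB D=WRYW L=OROG
After move 5 (R'): R=RBOY U=WRGG F=WYOY D=WGYB B=WBRB
Query 1: D[1] = G
Query 2: B[2] = R
Query 3: U[0] = W
Query 4: F[0] = W
Query 5: U[1] = R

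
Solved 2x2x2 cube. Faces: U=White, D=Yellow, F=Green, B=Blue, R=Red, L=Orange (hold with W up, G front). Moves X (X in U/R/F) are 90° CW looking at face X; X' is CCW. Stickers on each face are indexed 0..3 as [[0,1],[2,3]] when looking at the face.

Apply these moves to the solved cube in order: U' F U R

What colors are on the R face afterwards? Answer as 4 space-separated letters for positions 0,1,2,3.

Answer: W R R R

Derivation:
After move 1 (U'): U=WWWW F=OOGG R=GGRR B=RRBB L=BBOO
After move 2 (F): F=GOGO U=WWOB R=WGWR D=RGYY L=BYOY
After move 3 (U): U=OWBW F=WGGO R=RRWR B=BYBB L=GOOY
After move 4 (R): R=WRRR U=OGBO F=WGGY D=RBYB B=WYWB
Query: R face = WRRR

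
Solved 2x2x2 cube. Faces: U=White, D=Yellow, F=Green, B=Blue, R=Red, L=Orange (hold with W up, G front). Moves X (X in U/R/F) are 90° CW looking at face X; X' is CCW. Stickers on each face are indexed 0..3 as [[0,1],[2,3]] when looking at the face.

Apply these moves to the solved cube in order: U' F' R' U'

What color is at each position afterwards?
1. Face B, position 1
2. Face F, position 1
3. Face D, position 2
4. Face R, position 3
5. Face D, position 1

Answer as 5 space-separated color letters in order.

After move 1 (U'): U=WWWW F=OOGG R=GGRR B=RRBB L=BBOO
After move 2 (F'): F=OGOG U=WWGR R=YGYR D=BOYY L=BWOW
After move 3 (R'): R=GRYY U=WBGR F=OWOR D=BGYG B=YROB
After move 4 (U'): U=BRWG F=BWOR R=OWYY B=GROB L=YROW
Query 1: B[1] = R
Query 2: F[1] = W
Query 3: D[2] = Y
Query 4: R[3] = Y
Query 5: D[1] = G

Answer: R W Y Y G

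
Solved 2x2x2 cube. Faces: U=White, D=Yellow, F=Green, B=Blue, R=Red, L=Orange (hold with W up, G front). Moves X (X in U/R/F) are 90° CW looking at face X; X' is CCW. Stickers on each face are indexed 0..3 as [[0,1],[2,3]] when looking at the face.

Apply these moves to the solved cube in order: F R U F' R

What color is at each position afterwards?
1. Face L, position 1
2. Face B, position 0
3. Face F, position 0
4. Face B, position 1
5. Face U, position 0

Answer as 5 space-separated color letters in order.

Answer: G R W Y O

Derivation:
After move 1 (F): F=GGGG U=WWOO R=WRWR D=RRYY L=OYOY
After move 2 (R): R=WWRR U=WGOG F=GRGY D=RBYB B=OBWB
After move 3 (U): U=OWGG F=WWGY R=OBRR B=OYWB L=GROY
After move 4 (F'): F=WYWG U=OWOR R=BBRR D=RYYB L=GGOG
After move 5 (R): R=RBRB U=OYOG F=WYWB D=RWYO B=RYWB
Query 1: L[1] = G
Query 2: B[0] = R
Query 3: F[0] = W
Query 4: B[1] = Y
Query 5: U[0] = O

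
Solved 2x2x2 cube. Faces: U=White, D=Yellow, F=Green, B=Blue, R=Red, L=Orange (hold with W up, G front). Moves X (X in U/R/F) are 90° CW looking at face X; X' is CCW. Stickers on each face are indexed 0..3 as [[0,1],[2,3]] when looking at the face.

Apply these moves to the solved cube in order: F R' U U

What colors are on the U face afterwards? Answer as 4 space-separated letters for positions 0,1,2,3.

After move 1 (F): F=GGGG U=WWOO R=WRWR D=RRYY L=OYOY
After move 2 (R'): R=RRWW U=WBOB F=GWGO D=RGYG B=YBRB
After move 3 (U): U=OWBB F=RRGO R=YBWW B=OYRB L=GWOY
After move 4 (U): U=BOBW F=YBGO R=OYWW B=GWRB L=RROY
Query: U face = BOBW

Answer: B O B W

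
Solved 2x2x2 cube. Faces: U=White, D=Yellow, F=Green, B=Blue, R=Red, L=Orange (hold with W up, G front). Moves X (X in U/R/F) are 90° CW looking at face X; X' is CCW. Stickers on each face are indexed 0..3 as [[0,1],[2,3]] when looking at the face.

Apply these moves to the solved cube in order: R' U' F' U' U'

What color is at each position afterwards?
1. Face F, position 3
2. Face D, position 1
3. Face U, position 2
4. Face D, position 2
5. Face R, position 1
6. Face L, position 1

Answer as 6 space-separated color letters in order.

Answer: G O B Y W W

Derivation:
After move 1 (R'): R=RRRR U=WBWB F=GWGW D=YGYG B=YBYB
After move 2 (U'): U=BBWW F=OOGW R=GWRR B=RRYB L=YBOO
After move 3 (F'): F=OWOG U=BBGR R=GWYR D=BOYG L=YWOW
After move 4 (U'): U=BRBG F=YWOG R=OWYR B=GWYB L=RROW
After move 5 (U'): U=RGBB F=RROG R=YWYR B=OWYB L=GWOW
Query 1: F[3] = G
Query 2: D[1] = O
Query 3: U[2] = B
Query 4: D[2] = Y
Query 5: R[1] = W
Query 6: L[1] = W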